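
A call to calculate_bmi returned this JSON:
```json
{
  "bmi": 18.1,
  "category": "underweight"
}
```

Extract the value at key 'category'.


underweight


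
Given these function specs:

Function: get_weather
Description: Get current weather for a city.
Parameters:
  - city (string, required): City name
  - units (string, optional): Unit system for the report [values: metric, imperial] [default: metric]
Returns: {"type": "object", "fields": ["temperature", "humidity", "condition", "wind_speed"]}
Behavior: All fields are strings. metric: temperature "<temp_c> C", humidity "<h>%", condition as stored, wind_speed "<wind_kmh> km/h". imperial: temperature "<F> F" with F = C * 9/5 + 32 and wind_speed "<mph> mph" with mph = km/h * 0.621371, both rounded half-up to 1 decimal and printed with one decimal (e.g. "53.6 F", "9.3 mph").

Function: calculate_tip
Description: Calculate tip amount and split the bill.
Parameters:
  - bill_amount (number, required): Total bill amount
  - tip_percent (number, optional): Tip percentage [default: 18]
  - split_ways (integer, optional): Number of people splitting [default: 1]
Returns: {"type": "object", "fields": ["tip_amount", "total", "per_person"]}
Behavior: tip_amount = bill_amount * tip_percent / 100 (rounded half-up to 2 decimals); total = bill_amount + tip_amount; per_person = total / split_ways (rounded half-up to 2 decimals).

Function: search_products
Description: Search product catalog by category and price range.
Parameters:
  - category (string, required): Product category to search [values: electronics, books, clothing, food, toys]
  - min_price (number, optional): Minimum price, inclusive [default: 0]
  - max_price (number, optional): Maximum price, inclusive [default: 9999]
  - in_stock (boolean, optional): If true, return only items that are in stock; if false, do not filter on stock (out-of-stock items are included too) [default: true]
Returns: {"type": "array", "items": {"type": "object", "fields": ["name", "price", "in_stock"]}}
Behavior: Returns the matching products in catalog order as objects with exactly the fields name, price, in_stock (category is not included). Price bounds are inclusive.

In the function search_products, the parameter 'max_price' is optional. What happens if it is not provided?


The search_products spec declares:
  - max_price (number, optional): Maximum price, inclusive [default: 9999]
It defaults to 9999


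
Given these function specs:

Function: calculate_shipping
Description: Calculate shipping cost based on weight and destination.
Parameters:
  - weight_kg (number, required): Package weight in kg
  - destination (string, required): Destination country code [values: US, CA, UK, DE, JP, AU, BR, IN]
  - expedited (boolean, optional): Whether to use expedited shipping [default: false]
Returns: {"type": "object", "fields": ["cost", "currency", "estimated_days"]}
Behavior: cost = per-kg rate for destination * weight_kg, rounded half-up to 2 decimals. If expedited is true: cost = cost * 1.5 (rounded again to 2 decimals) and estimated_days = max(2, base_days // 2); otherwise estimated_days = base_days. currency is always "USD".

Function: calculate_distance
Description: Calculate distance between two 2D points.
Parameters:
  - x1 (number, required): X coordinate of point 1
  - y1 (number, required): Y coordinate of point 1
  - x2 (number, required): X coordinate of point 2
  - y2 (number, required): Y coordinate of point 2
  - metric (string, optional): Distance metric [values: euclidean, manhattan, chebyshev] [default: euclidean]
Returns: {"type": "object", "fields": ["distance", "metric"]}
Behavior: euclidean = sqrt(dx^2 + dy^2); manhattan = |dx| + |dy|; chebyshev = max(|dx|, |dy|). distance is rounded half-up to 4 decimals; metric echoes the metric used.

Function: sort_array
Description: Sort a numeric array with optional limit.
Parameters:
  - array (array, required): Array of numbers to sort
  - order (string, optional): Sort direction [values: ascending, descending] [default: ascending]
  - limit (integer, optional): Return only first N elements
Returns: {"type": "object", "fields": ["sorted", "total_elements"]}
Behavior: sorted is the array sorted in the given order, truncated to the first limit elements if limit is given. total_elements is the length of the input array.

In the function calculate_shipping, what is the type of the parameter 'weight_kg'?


The calculate_shipping spec declares:
  - weight_kg (number, required): Package weight in kg
Type:
number


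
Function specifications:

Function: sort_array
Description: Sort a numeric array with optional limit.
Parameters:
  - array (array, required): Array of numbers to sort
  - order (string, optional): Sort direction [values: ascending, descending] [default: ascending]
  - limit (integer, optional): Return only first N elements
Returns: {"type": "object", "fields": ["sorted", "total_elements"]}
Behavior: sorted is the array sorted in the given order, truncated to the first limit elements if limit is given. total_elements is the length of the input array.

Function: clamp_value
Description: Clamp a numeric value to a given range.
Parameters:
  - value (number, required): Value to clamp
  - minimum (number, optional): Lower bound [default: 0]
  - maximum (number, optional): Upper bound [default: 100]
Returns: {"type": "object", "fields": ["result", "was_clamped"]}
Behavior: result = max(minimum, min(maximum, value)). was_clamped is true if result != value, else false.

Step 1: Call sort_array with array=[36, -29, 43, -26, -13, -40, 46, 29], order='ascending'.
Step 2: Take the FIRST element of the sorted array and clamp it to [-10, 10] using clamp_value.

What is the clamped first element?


Step 1: sort_array(order=ascending)
  sorted: [-40, -29, -26, -13, 29, 36, 43, 46]
  -> first element = -40
Step 2: clamp_value(value=-40, minimum=-10, maximum=10)
  result = max(-10, min(10, -40)) = max(-10, -40) = -10
  was_clamped = (-10 != -40) = true
  -> result = -10
-10


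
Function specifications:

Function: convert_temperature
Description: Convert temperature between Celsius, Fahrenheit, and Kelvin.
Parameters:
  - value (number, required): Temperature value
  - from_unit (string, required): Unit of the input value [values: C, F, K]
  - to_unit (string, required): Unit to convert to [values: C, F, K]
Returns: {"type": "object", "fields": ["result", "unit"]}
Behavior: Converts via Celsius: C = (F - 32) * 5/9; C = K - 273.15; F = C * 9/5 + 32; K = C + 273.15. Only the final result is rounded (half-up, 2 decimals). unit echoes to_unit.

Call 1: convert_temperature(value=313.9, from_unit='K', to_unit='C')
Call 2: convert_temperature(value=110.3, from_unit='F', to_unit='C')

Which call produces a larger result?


Call 1:
  To C: 313.9 - 273.15 = 40.75
  Target is C: 40.75
  Round to 2 decimals: 40.75
  -> 40.75 C
Call 2:
  To C: (110.3 - 32) * 5/9 = 43.5
  Target is C: 43.5
  Round to 2 decimals: 43.5
  -> 43.5 C
Call 2 (43.5 C)


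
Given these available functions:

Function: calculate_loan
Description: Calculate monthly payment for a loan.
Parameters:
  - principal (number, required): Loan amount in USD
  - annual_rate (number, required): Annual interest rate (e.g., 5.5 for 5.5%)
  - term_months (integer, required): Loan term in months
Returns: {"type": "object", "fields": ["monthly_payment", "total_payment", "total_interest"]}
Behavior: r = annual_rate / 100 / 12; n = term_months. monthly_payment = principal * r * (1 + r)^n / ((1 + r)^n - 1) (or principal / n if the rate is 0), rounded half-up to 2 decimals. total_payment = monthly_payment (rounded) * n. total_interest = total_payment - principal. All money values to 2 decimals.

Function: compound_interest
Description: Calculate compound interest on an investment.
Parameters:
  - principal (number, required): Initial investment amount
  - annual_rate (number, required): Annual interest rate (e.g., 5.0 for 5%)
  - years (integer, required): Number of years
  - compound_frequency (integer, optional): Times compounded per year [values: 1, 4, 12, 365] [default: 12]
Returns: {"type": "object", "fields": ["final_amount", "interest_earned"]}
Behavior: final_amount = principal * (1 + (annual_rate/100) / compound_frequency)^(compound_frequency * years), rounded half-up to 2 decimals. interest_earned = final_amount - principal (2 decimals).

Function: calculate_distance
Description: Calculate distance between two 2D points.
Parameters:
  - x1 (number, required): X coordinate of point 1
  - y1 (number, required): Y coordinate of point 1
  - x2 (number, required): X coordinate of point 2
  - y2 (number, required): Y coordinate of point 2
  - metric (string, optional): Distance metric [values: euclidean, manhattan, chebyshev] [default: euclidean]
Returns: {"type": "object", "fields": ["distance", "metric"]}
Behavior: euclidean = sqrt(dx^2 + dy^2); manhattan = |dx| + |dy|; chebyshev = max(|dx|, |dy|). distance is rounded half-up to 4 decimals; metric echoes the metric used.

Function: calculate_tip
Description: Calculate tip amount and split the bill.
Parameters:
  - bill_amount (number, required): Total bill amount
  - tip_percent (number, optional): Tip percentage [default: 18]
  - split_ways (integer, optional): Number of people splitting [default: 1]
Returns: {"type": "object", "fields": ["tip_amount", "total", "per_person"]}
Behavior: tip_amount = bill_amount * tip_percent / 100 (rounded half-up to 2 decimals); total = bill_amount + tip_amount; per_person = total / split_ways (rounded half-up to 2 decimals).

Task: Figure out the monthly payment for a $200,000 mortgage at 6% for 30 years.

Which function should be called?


The task needs a function whose description is: Calculate monthly payment for a loan.
calculate_loan


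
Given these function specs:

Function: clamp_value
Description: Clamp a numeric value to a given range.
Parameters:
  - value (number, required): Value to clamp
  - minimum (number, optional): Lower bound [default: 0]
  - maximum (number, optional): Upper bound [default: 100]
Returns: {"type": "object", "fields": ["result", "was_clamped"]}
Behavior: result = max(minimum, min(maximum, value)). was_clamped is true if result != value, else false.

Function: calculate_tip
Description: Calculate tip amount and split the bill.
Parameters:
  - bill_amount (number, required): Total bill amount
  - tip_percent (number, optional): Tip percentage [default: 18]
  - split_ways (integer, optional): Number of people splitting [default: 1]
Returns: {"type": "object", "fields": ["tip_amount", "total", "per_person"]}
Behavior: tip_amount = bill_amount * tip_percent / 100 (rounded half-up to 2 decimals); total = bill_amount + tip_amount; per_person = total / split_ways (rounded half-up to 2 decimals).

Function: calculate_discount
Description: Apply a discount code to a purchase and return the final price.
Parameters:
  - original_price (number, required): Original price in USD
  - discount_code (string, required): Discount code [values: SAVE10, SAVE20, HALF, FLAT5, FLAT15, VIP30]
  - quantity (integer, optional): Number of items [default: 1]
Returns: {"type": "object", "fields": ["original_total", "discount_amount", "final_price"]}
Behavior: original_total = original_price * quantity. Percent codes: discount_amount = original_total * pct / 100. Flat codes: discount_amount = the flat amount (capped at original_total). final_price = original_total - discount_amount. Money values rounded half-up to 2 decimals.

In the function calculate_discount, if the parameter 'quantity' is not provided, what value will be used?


The calculate_discount spec declares:
  - quantity (integer, optional): Number of items [default: 1]
Default:
1


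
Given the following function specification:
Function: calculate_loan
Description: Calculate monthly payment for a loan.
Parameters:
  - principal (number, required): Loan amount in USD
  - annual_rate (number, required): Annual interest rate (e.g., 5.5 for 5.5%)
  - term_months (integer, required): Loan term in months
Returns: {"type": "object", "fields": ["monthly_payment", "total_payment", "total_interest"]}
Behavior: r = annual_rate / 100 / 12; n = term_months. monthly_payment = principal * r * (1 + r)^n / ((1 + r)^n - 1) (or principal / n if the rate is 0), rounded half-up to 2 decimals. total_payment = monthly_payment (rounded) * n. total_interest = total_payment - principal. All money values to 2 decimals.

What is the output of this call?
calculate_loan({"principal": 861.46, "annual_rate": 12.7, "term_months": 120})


r = 12.7 / 100 / 12 = 0.010583333333 (keep full precision)
(1 + r)^120 = 3.53716878
monthly_payment = 861.46 * 0.010583333333 * 3.53716878 / (3.53716878 - 1) = 12.71054 -> 12.71
total_payment = 12.71 * 120 = 1525.20
total_interest = 1525.20 - 861.46 = 663.74
Output:
{"monthly_payment": 12.71, "total_payment": 1525.2, "total_interest": 663.74}


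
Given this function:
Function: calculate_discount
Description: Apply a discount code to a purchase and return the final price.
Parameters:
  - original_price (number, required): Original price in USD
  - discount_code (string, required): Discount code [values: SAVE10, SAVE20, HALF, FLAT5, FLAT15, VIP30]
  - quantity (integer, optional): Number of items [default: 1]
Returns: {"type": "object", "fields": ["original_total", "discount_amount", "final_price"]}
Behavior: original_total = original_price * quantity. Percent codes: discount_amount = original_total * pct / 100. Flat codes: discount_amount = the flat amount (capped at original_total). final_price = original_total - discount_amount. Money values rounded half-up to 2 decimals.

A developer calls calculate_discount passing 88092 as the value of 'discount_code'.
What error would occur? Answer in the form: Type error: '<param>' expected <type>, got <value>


Spec: 'discount_code' is declared as string; 88092 is an integer.
Type error: 'discount_code' expected string, got 88092


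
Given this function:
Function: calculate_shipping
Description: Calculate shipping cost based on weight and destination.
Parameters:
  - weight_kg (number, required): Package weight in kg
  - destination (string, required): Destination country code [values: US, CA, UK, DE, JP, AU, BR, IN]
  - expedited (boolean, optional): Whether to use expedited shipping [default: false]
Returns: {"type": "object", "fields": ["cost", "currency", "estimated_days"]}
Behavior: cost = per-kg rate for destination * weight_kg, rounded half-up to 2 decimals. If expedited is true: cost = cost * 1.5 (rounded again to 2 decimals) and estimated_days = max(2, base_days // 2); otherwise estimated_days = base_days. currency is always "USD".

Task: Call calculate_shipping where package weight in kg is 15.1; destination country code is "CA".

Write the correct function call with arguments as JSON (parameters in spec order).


Mapping each described value to its parameter name:
  'Package weight in kg' -> weight_kg = 15.1
  'Destination country code' -> destination = "CA"
calculate_shipping({"weight_kg": 15.1, "destination": "CA"})


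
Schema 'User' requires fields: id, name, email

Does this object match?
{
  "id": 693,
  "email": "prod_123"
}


Checking required fields...
Missing: name
Invalid - missing required field 'name'


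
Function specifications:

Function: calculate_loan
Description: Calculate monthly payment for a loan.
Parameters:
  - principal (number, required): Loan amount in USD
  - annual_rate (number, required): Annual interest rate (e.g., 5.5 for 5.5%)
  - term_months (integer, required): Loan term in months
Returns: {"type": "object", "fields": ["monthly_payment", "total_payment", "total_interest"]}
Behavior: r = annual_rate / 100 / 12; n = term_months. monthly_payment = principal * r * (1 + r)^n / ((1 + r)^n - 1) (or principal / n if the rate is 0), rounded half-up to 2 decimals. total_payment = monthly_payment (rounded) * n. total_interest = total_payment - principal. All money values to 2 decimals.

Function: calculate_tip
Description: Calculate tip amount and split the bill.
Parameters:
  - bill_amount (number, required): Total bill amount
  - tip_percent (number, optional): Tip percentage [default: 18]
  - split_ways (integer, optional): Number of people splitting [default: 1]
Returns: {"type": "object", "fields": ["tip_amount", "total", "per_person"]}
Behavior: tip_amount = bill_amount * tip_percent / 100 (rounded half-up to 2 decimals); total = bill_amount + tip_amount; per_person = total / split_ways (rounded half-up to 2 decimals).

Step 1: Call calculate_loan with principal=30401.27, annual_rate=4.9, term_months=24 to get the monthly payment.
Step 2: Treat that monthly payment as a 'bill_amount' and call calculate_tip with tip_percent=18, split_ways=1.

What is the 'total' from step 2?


Step 1: calculate_loan(principal=30401.27, annual_rate=4.9, term_months=24)
  r = 4.9 / 100 / 12 = 0.004083333333 (keep full precision)
  (1 + r)^24 = 1.10274272
  monthly_payment = 30401.27 * 0.004083333333 * 1.10274272 / (1.10274272 - 1) = 1332.384878 -> 1332.38
  total_payment = 1332.38 * 24 = 31977.12
  total_interest = 31977.12 - 30401.27 = 1575.85
  -> monthly_payment = 1332.38
Step 2: calculate_tip(bill_amount=1332.38, tip_percent=18, split_ways=1)
  tip_amount = 1332.38 * 18/100 = 239.8284 -> 239.83
  total = 1332.38 + 239.83 = 1572.21
  per_person = 1572.21 / 1 = 1572.21 -> 1572.21
  -> total = 1572.21
$1572.21


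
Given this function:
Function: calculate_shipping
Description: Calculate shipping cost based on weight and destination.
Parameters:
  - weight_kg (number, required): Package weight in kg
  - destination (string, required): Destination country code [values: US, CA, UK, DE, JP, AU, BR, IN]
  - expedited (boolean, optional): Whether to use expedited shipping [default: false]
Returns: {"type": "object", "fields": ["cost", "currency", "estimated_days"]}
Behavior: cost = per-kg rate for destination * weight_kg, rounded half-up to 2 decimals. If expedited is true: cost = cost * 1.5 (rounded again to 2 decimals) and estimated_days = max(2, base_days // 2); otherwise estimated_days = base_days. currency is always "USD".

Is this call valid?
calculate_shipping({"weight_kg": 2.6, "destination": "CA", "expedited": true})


Checking all required parameters present and types match... All valid.
Valid


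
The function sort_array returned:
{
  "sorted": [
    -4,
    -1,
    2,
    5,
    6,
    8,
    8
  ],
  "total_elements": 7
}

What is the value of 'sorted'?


[-4, -1, 2, 5, 6, 8, 8]


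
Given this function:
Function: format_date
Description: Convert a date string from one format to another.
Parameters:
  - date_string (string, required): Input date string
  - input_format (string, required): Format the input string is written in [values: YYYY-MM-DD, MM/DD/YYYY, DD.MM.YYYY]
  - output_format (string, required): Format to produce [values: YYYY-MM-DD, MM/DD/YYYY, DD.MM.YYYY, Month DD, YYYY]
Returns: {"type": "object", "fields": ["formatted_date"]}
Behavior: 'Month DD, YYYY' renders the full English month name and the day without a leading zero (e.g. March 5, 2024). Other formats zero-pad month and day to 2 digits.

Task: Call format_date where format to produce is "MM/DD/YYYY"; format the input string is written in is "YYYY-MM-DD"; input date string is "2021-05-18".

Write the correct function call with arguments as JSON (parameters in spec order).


Mapping each described value to its parameter name:
  'Format to produce' -> output_format = "MM/DD/YYYY"
  'Format the input string is written in' -> input_format = "YYYY-MM-DD"
  'Input date string' -> date_string = "2021-05-18"
format_date({"date_string": "2021-05-18", "input_format": "YYYY-MM-DD", "output_format": "MM/DD/YYYY"})


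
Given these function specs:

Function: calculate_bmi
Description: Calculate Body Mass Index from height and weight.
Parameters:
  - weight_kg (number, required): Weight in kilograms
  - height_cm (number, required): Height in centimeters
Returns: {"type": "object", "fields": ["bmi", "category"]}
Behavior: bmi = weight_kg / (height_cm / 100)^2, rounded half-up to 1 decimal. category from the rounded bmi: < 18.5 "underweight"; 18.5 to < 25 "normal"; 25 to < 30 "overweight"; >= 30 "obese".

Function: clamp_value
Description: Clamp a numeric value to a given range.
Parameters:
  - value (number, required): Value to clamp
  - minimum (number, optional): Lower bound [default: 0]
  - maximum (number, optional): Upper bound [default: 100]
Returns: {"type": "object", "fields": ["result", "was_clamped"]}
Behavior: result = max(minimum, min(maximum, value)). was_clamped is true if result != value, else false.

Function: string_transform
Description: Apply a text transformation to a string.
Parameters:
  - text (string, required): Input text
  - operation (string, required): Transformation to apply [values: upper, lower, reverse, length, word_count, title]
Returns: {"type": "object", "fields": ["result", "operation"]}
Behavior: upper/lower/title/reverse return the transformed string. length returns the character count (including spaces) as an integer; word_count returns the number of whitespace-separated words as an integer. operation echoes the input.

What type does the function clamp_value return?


The clamp_value spec declares Returns: {"type": "object", "fields": ["result", "was_clamped"]}
Type:
object


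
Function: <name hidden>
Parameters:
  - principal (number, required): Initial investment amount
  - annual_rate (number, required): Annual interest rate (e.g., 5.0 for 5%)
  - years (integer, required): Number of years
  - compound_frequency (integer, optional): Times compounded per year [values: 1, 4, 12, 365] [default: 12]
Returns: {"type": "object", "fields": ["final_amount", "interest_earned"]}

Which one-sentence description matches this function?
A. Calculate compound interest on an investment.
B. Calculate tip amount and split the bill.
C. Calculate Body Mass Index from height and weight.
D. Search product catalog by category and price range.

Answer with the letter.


Parameters principal, annual_rate, years, compound_frequency and return ["final_amount", "interest_earned"] fit: Calculate compound interest on an investment.
A


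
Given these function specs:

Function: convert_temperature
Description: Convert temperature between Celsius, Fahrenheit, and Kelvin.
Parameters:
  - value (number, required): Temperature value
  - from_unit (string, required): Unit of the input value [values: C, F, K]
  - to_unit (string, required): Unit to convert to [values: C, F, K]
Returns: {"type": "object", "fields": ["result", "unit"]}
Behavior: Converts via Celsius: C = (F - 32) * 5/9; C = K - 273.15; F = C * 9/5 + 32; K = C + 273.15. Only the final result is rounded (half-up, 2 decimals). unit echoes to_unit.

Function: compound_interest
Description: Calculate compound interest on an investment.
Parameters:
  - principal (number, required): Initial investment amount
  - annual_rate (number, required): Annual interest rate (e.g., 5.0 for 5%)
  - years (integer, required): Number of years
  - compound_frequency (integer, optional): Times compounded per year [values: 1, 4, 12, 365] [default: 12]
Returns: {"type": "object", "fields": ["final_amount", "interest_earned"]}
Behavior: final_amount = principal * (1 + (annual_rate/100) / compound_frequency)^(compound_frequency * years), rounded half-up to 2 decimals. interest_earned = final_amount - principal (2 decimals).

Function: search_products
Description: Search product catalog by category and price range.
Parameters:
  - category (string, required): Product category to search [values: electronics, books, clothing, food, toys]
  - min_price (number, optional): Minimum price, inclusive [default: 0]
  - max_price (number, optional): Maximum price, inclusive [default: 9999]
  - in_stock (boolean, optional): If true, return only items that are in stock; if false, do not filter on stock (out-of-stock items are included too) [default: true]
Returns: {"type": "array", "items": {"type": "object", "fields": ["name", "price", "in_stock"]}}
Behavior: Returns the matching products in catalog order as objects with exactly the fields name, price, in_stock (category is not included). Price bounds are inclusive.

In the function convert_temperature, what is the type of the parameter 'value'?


The convert_temperature spec declares:
  - value (number, required): Temperature value
Type:
number


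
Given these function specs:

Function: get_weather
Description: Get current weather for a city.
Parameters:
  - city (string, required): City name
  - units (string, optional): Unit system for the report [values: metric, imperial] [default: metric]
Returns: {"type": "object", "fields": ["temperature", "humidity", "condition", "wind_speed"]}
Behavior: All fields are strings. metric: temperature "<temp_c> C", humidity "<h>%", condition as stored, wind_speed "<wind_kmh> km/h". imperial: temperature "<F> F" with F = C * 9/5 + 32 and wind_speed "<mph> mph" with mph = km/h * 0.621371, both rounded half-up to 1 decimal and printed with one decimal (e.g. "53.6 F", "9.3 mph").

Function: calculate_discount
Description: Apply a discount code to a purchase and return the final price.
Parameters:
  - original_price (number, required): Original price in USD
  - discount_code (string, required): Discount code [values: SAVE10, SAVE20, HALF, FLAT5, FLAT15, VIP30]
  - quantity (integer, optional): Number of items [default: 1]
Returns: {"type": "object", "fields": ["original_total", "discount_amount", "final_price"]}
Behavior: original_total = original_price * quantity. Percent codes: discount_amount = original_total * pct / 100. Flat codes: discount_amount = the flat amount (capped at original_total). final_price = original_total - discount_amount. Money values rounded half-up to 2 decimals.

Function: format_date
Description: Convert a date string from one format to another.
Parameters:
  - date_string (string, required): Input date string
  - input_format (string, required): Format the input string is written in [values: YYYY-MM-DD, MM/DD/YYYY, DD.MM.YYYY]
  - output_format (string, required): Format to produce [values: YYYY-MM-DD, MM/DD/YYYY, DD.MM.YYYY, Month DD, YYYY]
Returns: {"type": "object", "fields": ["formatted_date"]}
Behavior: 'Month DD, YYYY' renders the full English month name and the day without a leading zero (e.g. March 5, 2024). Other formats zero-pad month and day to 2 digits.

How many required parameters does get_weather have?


Parameters of get_weather: city (required), units (optional)
Required count:
1


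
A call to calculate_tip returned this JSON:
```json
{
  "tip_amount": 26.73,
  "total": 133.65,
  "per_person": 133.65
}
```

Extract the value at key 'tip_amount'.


26.73


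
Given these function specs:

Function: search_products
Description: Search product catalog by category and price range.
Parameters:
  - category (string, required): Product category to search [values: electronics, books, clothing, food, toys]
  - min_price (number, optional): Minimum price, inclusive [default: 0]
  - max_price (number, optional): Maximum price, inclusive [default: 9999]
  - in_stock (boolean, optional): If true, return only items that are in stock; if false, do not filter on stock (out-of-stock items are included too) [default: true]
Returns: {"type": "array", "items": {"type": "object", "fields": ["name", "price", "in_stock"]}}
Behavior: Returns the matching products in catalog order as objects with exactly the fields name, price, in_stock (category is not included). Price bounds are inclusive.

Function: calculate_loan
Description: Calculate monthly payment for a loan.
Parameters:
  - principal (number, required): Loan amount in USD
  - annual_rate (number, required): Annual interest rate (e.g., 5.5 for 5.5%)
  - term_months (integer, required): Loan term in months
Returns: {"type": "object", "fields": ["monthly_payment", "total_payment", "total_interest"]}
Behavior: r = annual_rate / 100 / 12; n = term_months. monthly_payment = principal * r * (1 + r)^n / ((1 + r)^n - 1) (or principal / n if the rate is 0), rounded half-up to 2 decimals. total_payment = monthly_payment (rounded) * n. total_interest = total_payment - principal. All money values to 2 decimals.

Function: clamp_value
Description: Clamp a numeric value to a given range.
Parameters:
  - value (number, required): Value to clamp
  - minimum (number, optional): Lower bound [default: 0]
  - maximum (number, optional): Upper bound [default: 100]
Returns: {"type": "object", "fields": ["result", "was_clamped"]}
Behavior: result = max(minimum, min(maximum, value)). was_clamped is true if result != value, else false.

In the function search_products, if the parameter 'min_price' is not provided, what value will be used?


The search_products spec declares:
  - min_price (number, optional): Minimum price, inclusive [default: 0]
Default:
0


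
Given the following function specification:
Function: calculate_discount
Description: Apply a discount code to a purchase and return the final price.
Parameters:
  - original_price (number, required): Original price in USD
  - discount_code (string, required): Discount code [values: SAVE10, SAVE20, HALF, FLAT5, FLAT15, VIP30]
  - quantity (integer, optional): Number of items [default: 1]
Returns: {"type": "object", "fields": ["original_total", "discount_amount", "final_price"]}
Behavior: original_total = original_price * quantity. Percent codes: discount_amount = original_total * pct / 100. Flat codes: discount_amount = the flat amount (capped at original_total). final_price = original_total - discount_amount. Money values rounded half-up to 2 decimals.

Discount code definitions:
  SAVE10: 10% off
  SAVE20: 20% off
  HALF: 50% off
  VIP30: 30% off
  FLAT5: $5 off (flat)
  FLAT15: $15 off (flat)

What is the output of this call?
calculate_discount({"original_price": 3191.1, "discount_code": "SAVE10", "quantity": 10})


original_total = 3191.1 * 10 = 31911.00
SAVE10 = 10% off: discount_amount = 31911.00 * 10/100 = 3191.1 -> 3191.10
final_price = 31911.00 - 3191.10 = 28719.90
Output:
{"original_total": 31911.0, "discount_amount": 3191.1, "final_price": 28719.9}


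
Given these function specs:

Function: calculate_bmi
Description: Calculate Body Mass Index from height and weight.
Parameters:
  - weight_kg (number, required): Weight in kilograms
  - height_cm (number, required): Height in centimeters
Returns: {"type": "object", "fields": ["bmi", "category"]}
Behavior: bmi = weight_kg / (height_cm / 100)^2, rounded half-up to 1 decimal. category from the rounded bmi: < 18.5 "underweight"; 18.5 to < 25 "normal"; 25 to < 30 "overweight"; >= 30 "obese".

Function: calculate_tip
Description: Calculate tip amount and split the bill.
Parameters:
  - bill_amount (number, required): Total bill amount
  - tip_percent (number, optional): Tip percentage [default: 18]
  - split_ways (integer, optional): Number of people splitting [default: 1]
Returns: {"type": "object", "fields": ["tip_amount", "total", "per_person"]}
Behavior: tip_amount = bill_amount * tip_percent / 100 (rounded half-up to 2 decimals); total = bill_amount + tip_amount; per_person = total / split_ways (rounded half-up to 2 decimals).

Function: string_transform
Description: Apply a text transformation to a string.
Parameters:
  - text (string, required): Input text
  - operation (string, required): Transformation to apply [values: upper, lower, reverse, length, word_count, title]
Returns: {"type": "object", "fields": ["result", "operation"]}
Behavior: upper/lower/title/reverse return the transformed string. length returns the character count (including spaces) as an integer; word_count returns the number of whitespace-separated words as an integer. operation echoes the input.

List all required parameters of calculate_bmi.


Parameters of calculate_bmi and their required/optional flag:
  weight_kg: required
  height_cm: required
height_cm, weight_kg


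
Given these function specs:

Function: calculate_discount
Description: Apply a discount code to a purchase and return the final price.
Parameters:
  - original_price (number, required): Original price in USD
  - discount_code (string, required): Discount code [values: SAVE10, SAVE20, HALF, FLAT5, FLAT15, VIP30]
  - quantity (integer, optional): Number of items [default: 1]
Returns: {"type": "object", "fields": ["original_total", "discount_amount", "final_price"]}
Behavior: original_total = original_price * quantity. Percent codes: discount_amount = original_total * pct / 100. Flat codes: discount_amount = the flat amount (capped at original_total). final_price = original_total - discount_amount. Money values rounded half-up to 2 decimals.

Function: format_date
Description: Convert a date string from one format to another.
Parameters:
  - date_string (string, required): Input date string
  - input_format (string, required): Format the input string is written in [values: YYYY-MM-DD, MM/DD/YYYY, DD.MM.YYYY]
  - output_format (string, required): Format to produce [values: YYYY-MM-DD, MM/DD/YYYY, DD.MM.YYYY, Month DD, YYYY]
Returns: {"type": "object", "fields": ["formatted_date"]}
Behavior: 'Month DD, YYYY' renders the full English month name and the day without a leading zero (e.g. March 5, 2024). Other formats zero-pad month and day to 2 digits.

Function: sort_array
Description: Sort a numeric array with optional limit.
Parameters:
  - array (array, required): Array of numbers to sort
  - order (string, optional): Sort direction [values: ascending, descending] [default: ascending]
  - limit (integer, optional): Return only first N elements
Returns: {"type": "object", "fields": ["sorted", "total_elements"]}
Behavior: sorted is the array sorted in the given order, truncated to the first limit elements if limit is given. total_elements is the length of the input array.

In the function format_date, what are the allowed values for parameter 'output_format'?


The format_date spec declares:
  - output_format (string, required): Format to produce [values: YYYY-MM-DD, MM/DD/YYYY, DD.MM.YYYY, Month DD, YYYY]
Allowed values:
YYYY-MM-DD, MM/DD/YYYY, DD.MM.YYYY, Month DD, YYYY


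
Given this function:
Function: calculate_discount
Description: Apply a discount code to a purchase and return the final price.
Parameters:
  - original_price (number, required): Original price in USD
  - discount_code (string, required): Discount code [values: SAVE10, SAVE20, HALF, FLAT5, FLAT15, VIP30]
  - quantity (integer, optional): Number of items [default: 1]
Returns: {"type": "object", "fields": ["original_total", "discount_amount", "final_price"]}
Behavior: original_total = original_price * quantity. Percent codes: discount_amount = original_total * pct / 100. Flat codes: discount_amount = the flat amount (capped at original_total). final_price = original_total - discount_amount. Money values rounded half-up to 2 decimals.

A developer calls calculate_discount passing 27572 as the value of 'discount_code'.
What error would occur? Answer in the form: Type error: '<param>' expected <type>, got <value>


Spec: 'discount_code' is declared as string; 27572 is an integer.
Type error: 'discount_code' expected string, got 27572


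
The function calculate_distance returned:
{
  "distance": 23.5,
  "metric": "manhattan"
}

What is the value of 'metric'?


manhattan


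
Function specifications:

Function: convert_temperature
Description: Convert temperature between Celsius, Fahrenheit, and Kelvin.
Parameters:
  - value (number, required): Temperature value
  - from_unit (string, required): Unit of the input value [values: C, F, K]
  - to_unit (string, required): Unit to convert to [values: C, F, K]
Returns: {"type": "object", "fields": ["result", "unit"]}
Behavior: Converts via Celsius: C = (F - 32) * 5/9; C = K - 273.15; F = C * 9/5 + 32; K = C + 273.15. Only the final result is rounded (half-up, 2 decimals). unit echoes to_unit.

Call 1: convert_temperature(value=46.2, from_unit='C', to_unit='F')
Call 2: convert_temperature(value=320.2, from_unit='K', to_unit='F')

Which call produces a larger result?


Call 1:
  Input already in C: 46.2
  To F: 46.2 * 9/5 + 32 = 115.16
  Round to 2 decimals: 115.16
  -> 115.16 F
Call 2:
  To C: 320.2 - 273.15 = 47.05
  To F: 47.05 * 9/5 + 32 = 116.69
  Round to 2 decimals: 116.69
  -> 116.69 F
Call 2 (116.69 F)


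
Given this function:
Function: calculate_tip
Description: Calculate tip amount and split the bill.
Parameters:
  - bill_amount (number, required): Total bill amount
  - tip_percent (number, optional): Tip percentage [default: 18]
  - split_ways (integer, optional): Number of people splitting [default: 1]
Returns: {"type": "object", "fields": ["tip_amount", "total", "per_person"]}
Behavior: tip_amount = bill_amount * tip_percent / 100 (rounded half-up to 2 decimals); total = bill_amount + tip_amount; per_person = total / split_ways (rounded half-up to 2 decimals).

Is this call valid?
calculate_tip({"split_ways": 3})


Checking required parameters...
Missing required parameter: bill_amount
Invalid - missing required parameter 'bill_amount'


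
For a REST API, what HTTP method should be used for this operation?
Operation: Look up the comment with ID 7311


GET = read, POST = create, PUT = update/replace, DELETE = remove
This operation is a read.
GET


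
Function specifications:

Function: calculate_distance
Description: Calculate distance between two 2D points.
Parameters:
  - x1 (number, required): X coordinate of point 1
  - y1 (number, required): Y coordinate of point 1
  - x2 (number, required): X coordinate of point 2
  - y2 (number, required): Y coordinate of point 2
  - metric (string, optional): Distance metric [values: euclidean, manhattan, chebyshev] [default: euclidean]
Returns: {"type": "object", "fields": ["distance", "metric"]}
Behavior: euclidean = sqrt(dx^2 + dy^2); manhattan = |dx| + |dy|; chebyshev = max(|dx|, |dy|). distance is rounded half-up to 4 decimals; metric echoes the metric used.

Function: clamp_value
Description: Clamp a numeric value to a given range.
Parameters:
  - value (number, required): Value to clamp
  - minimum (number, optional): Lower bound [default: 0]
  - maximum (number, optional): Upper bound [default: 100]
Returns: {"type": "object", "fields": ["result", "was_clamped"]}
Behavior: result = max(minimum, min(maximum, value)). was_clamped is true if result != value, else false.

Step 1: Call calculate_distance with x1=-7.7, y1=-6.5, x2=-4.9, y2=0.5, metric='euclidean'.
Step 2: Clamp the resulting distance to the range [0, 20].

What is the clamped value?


Step 1: calculate_distance (euclidean)
  |dx| = |-4.9 - -7.7| = 2.8; |dy| = |0.5 - -6.5| = 7
  euclidean: sqrt(2.8^2 + 7^2) = sqrt(56.84) = 7.539231
  Round to 4 decimals: 7.5392
  -> distance = 7.5392
Step 2: clamp_value(value=7.5392, minimum=0, maximum=20)
  result = max(0, min(20, 7.5392)) = max(0, 7.5392) = 7.5392
  was_clamped = (7.5392 != 7.5392) = false
  -> result = 7.5392
7.5392


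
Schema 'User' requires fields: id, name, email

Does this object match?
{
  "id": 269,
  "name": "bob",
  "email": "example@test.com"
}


Checking required fields... All present.
Valid - all required fields present


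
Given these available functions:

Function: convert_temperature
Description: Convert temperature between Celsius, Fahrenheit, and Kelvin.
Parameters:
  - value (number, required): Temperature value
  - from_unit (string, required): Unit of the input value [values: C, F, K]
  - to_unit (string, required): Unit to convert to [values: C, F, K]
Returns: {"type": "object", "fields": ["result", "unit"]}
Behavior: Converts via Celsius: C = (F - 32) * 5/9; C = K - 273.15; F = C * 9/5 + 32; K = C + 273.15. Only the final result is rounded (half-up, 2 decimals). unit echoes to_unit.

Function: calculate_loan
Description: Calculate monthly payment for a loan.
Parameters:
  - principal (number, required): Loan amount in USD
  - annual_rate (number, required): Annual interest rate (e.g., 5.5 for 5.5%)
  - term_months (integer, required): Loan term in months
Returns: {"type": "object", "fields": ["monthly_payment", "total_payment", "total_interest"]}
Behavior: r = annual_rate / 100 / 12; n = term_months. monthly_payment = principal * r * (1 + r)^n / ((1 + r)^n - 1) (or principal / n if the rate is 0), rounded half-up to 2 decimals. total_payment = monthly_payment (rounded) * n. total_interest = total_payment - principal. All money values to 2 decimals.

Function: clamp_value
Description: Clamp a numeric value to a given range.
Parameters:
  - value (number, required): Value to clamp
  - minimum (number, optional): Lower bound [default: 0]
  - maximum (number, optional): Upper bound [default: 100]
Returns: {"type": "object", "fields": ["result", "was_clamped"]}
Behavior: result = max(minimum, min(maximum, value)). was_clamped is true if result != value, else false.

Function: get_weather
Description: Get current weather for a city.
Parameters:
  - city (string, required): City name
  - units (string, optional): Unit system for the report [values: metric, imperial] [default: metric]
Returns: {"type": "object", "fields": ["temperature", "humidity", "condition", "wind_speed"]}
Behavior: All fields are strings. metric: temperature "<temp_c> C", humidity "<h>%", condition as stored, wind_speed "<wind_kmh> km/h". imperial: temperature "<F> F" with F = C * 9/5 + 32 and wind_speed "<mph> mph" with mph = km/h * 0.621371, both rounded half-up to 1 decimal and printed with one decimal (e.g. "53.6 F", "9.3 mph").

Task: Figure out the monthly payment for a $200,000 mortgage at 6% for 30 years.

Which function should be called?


The task needs a function whose description is: Calculate monthly payment for a loan.
calculate_loan
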